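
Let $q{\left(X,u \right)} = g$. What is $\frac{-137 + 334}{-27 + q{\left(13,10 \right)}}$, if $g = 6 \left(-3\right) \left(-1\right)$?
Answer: $- \frac{197}{9} \approx -21.889$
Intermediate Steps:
$g = 18$ ($g = \left(-18\right) \left(-1\right) = 18$)
$q{\left(X,u \right)} = 18$
$\frac{-137 + 334}{-27 + q{\left(13,10 \right)}} = \frac{-137 + 334}{-27 + 18} = \frac{197}{-9} = 197 \left(- \frac{1}{9}\right) = - \frac{197}{9}$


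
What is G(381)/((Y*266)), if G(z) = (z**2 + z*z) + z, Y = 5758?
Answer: 41529/218804 ≈ 0.18980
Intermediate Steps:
G(z) = z + 2*z**2 (G(z) = (z**2 + z**2) + z = 2*z**2 + z = z + 2*z**2)
G(381)/((Y*266)) = (381*(1 + 2*381))/((5758*266)) = (381*(1 + 762))/1531628 = (381*763)*(1/1531628) = 290703*(1/1531628) = 41529/218804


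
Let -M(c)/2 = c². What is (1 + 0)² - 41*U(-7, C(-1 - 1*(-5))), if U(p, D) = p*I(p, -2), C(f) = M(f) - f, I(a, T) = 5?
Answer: 1436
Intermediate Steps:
M(c) = -2*c²
C(f) = -f - 2*f² (C(f) = -2*f² - f = -f - 2*f²)
U(p, D) = 5*p (U(p, D) = p*5 = 5*p)
(1 + 0)² - 41*U(-7, C(-1 - 1*(-5))) = (1 + 0)² - 205*(-7) = 1² - 41*(-35) = 1 + 1435 = 1436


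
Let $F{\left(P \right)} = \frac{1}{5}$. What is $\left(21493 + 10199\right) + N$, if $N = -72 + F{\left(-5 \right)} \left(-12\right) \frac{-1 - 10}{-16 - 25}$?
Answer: $\frac{6481968}{205} \approx 31619.0$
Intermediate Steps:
$F{\left(P \right)} = \frac{1}{5}$
$N = - \frac{14892}{205}$ ($N = -72 + \frac{1}{5} \left(-12\right) \frac{-1 - 10}{-16 - 25} = -72 - \frac{12 \left(- \frac{11}{-41}\right)}{5} = -72 - \frac{12 \left(\left(-11\right) \left(- \frac{1}{41}\right)\right)}{5} = -72 - \frac{132}{205} = - \frac{14892}{205} \approx -72.644$)
$\left(21493 + 10199\right) + N = \left(21493 + 10199\right) - \frac{14892}{205} = 31692 - \frac{14892}{205} = \frac{6481968}{205}$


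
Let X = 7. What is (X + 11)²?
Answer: 324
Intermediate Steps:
(X + 11)² = (7 + 11)² = 18² = 324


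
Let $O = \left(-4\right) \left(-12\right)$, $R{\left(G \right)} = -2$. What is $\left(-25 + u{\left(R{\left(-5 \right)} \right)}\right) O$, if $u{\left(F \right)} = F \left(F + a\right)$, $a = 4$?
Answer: $-1392$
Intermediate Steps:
$u{\left(F \right)} = F \left(4 + F\right)$ ($u{\left(F \right)} = F \left(F + 4\right) = F \left(4 + F\right)$)
$O = 48$
$\left(-25 + u{\left(R{\left(-5 \right)} \right)}\right) O = \left(-25 - 2 \left(4 - 2\right)\right) 48 = \left(-25 - 4\right) 48 = \left(-29\right) 48 = -1392$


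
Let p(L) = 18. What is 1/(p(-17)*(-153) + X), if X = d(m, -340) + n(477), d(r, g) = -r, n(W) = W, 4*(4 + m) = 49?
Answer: -4/9141 ≈ -0.00043759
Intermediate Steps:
m = 33/4 (m = -4 + (¼)*49 = -4 + 49/4 = 33/4 ≈ 8.2500)
X = 1875/4 (X = -1*33/4 + 477 = -33/4 + 477 = 1875/4 ≈ 468.75)
1/(p(-17)*(-153) + X) = 1/(18*(-153) + 1875/4) = 1/(-2754 + 1875/4) = 1/(-9141/4) = -4/9141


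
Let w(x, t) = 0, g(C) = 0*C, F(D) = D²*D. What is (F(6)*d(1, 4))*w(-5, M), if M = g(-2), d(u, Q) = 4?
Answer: 0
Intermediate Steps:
F(D) = D³
g(C) = 0
M = 0
(F(6)*d(1, 4))*w(-5, M) = (6³*4)*0 = (216*4)*0 = 864*0 = 0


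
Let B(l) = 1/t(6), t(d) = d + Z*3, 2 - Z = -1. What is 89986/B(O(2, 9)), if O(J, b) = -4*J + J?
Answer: 1349790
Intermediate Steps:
Z = 3 (Z = 2 - 1*(-1) = 2 + 1 = 3)
O(J, b) = -3*J
t(d) = 9 + d (t(d) = d + 3*3 = d + 9 = 9 + d)
B(l) = 1/15 (B(l) = 1/(9 + 6) = 1/15)
89986/B(O(2, 9)) = 89986/(1/15) = 89986*15 = 1349790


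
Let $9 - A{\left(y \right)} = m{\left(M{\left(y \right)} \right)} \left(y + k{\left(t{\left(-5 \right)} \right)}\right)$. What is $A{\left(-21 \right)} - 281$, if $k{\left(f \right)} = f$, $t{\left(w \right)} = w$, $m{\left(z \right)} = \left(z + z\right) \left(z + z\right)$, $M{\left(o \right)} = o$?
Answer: $45592$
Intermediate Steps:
$m{\left(z \right)} = 4 z^{2}$ ($m{\left(z \right)} = 2 z 2 z = 4 z^{2}$)
$A{\left(y \right)} = 9 - 4 y^{2} \left(-5 + y\right)$ ($A{\left(y \right)} = 9 - 4 y^{2} \left(y - 5\right) = 9 - 4 y^{2} \left(-5 + y\right)$)
$A{\left(-21 \right)} - 281 = \left(9 - 4 \left(-21\right)^{3} + 20 \left(-21\right)^{2}\right) - 281 = \left(9 - -37044 + 20 \cdot 441\right) - 281 = \left(9 + 37044 + 8820\right) - 281 = 45873 - 281 = 45592$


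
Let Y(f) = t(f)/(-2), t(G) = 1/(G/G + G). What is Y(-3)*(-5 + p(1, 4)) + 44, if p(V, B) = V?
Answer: 43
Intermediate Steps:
t(G) = 1/(1 + G)
Y(f) = -1/(2*(1 + f)) (Y(f) = 1/((1 + f)*(-2)) = -1/2/(1 + f) = -1/(2*(1 + f)))
Y(-3)*(-5 + p(1, 4)) + 44 = (-1/(2 + 2*(-3)))*(-5 + 1) + 44 = -1/(2 - 6)*(-4) + 44 = -1/(-4)*(-4) + 44 = -1*(-1/4)*(-4) + 44 = (1/4)*(-4) + 44 = -1 + 44 = 43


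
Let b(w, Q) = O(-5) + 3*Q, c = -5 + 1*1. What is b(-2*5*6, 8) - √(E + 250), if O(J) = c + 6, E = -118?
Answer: 26 - 2*√33 ≈ 14.511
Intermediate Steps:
c = -4 (c = -5 + 1 = -4)
O(J) = 2 (O(J) = -4 + 6 = 2)
b(w, Q) = 2 + 3*Q
b(-2*5*6, 8) - √(E + 250) = (2 + 3*8) - √(-118 + 250) = (2 + 24) - √132 = 26 - 2*√33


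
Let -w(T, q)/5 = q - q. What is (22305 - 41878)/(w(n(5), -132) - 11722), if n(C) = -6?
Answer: 19573/11722 ≈ 1.6698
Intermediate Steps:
w(T, q) = 0 (w(T, q) = -5*(q - q) = -5*0 = 0)
(22305 - 41878)/(w(n(5), -132) - 11722) = (22305 - 41878)/(0 - 11722) = -19573/(-11722) = -19573*(-1/11722) = 19573/11722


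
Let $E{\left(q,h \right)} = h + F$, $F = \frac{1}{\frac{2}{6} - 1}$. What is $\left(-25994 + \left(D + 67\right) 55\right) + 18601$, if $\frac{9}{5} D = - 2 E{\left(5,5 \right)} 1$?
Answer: $- \frac{35297}{9} \approx -3921.9$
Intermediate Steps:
$F = - \frac{3}{2}$ ($F = \frac{1}{2 \cdot \frac{1}{6} - 1} = \frac{1}{\frac{1}{3} - 1} = \frac{1}{- \frac{2}{3}} = - \frac{3}{2} \approx -1.5$)
$E{\left(q,h \right)} = - \frac{3}{2} + h$ ($E{\left(q,h \right)} = h - \frac{3}{2} = - \frac{3}{2} + h$)
$D = - \frac{35}{9}$ ($D = \frac{5 - 2 \left(- \frac{3}{2} + 5\right) 1}{9} = \frac{5 \left(-2\right) \frac{7}{2} \cdot 1}{9} = \frac{5 \left(\left(-7\right) 1\right)}{9} = \frac{5}{9} \left(-7\right) = - \frac{35}{9} \approx -3.8889$)
$\left(-25994 + \left(D + 67\right) 55\right) + 18601 = \left(-25994 + \left(- \frac{35}{9} + 67\right) 55\right) + 18601 = \left(-25994 + \frac{568}{9} \cdot 55\right) + 18601 = \left(-25994 + \frac{31240}{9}\right) + 18601 = - \frac{202706}{9} + 18601 = - \frac{35297}{9}$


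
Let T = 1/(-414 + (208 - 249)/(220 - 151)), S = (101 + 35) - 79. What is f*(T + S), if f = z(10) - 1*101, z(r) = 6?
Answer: -154900350/28607 ≈ -5414.8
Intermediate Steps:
S = 57 (S = 136 - 79 = 57)
f = -95 (f = 6 - 1*101 = 6 - 101 = -95)
T = -69/28607 (T = 1/(-414 - 41/69) = 1/(-28607/69) = -69/28607 ≈ -0.0024120)
f*(T + S) = -95*(-69/28607 + 57) = -95*1630530/28607 = -154900350/28607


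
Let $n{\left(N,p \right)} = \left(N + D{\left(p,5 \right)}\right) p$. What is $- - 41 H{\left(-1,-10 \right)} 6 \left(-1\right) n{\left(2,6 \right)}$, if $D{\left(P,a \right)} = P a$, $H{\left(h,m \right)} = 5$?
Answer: $-236160$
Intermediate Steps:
$n{\left(N,p \right)} = p \left(N + 5 p\right)$ ($n{\left(N,p \right)} = \left(N + p 5\right) p = \left(N + 5 p\right) p = p \left(N + 5 p\right)$)
$- - 41 H{\left(-1,-10 \right)} 6 \left(-1\right) n{\left(2,6 \right)} = - \left(-41\right) 5 \cdot 6 \left(-1\right) 6 \left(2 + 5 \cdot 6\right) = - \left(-205\right) \left(- 6 \cdot 6 \left(2 + 30\right)\right) = - \left(-205\right) \left(- 6 \cdot 6 \cdot 32\right) = - \left(-205\right) \left(\left(-6\right) 192\right) = - \left(-205\right) \left(-1152\right) = \left(-1\right) 236160 = -236160$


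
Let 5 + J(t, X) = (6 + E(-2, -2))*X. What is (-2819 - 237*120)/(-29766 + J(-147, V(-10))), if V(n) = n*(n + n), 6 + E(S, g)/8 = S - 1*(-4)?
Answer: 31259/34971 ≈ 0.89386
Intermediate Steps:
E(S, g) = -16 + 8*S (E(S, g) = -48 + 8*(S - 1*(-4)) = -48 + 8*(S + 4) = -48 + 8*(4 + S) = -48 + (32 + 8*S) = -16 + 8*S)
V(n) = 2*n² (V(n) = n*(2*n) = 2*n²)
J(t, X) = -5 - 26*X (J(t, X) = -5 + (6 + (-16 + 8*(-2)))*X = -5 + (6 + (-16 - 16))*X = -5 + (6 - 32)*X = -5 - 26*X)
(-2819 - 237*120)/(-29766 + J(-147, V(-10))) = (-2819 - 237*120)/(-29766 + (-5 - 52*(-10)²)) = (-2819 - 28440)/(-29766 + (-5 - 52*100)) = -31259/(-29766 + (-5 - 26*200)) = -31259/(-29766 + (-5 - 5200)) = -31259/(-29766 - 5205) = -31259/(-34971) = -31259*(-1/34971) = 31259/34971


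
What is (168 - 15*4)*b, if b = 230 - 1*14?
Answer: 23328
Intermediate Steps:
b = 216 (b = 230 - 14 = 216)
(168 - 15*4)*b = (168 - 15*4)*216 = (168 - 60)*216 = 108*216 = 23328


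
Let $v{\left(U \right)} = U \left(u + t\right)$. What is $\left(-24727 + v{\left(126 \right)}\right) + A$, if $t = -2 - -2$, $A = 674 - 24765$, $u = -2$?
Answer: $-49070$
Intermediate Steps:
$A = -24091$
$t = 0$ ($t = -2 + 2 = 0$)
$v{\left(U \right)} = - 2 U$ ($v{\left(U \right)} = U \left(-2 + 0\right) = U \left(-2\right) = - 2 U$)
$\left(-24727 + v{\left(126 \right)}\right) + A = \left(-24727 - 252\right) - 24091 = -24979 - 24091 = -49070$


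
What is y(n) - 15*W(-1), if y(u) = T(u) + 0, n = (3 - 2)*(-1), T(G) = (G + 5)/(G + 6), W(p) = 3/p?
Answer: 229/5 ≈ 45.800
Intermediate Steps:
T(G) = (5 + G)/(6 + G)
n = -1 (n = 1*(-1) = -1)
y(u) = (5 + u)/(6 + u) (y(u) = (5 + u)/(6 + u) + 0 = (5 + u)/(6 + u))
y(n) - 15*W(-1) = (5 - 1)/(6 - 1) - 45/(-1) = 4/5 - 45*(-1) = (1/5)*4 - 15*(-3) = 4/5 + 45 = 229/5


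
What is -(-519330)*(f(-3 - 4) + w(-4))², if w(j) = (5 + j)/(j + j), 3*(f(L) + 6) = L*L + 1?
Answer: 5540298995/96 ≈ 5.7711e+7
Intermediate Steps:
f(L) = -17/3 + L²/3 (f(L) = -6 + (L*L + 1)/3 = -6 + (L² + 1)/3 = -6 + (1 + L²)/3 = -6 + (⅓ + L²/3) = -17/3 + L²/3)
w(j) = (5 + j)/(2*j) (w(j) = (5 + j)/((2*j)) = (5 + j)*(1/(2*j)) = (5 + j)/(2*j))
-(-519330)*(f(-3 - 4) + w(-4))² = -(-519330)*((-17/3 + (-3 - 4)²/3) + (½)*(5 - 4)/(-4))² = -(-519330)*((-17/3 + (⅓)*(-7)²) + (½)*(-¼)*1)² = -(-519330)*((-17/3 + (⅓)*49) - ⅛)² = -(-519330)*((-17/3 + 49/3) - ⅛)² = -(-519330)*(32/3 - ⅛)² = -(-519330)*(253/24)² = -(-519330)*64009/576 = -34622*(-320045/192) = 5540298995/96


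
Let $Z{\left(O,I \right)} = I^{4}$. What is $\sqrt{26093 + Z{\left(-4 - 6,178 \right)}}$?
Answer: $3 \sqrt{111544661} \approx 31684.0$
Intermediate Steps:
$\sqrt{26093 + Z{\left(-4 - 6,178 \right)}} = \sqrt{26093 + 178^{4}} = \sqrt{26093 + 1003875856} = \sqrt{1003901949} = 3 \sqrt{111544661}$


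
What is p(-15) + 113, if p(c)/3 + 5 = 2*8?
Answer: 146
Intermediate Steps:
p(c) = 33 (p(c) = -15 + 3*(2*8) = -15 + 3*16 = -15 + 48 = 33)
p(-15) + 113 = 33 + 113 = 146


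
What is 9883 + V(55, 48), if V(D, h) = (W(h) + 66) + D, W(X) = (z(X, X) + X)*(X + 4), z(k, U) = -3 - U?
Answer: 9848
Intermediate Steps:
W(X) = -12 - 3*X (W(X) = ((-3 - X) + X)*(X + 4) = -3*(4 + X) = -12 - 3*X)
V(D, h) = 54 + D - 3*h (V(D, h) = ((-12 - 3*h) + 66) + D = (54 - 3*h) + D = 54 + D - 3*h)
9883 + V(55, 48) = 9883 + (54 + 55 - 3*48) = 9883 + (54 + 55 - 144) = 9883 - 35 = 9848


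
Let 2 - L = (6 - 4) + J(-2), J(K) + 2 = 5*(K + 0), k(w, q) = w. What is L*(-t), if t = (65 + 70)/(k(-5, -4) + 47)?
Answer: -270/7 ≈ -38.571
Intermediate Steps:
J(K) = -2 + 5*K (J(K) = -2 + 5*(K + 0) = -2 + 5*K)
L = 12 (L = 2 - ((6 - 4) + (-2 + 5*(-2))) = 2 - (2 + (-2 - 10)) = 2 - (2 - 12) = 2 - 1*(-10) = 2 + 10 = 12)
t = 45/14 (t = (65 + 70)/(-5 + 47) = 135/42 = 135*(1/42) = 45/14 ≈ 3.2143)
L*(-t) = 12*(-1*45/14) = 12*(-45/14) = -270/7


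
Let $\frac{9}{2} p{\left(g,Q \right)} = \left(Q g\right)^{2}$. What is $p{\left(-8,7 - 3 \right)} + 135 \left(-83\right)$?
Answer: $- \frac{98797}{9} \approx -10977.0$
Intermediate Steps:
$p{\left(g,Q \right)} = \frac{2 Q^{2} g^{2}}{9}$ ($p{\left(g,Q \right)} = \frac{2 \left(Q g\right)^{2}}{9} = \frac{2 Q^{2} g^{2}}{9}$)
$p{\left(-8,7 - 3 \right)} + 135 \left(-83\right) = \frac{2 \left(7 - 3\right)^{2} \left(-8\right)^{2}}{9} + 135 \left(-83\right) = \frac{2}{9} \cdot 4^{2} \cdot 64 - 11205 = \frac{2}{9} \cdot 16 \cdot 64 - 11205 = \frac{2048}{9} - 11205 = - \frac{98797}{9}$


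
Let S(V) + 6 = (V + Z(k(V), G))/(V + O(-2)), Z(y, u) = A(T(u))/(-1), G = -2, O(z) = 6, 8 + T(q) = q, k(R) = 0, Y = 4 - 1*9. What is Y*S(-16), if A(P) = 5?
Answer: 39/2 ≈ 19.500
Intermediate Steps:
Y = -5 (Y = 4 - 9 = -5)
T(q) = -8 + q
Z(y, u) = -5 (Z(y, u) = 5/(-1) = 5*(-1) = -5)
S(V) = -6 + (-5 + V)/(6 + V) (S(V) = -6 + (V - 5)/(V + 6) = -6 + (-5 + V)/(6 + V))
Y*S(-16) = -5*(-41 - 5*(-16))/(6 - 16) = -5*(-41 + 80)/(-10) = -(-1)*39/2 = -5*(-39/10) = 39/2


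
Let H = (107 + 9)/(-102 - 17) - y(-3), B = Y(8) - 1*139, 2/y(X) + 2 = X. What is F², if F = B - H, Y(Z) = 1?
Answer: 6686005824/354025 ≈ 18886.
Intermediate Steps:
y(X) = 2/(-2 + X)
B = -138 (B = 1 - 1*139 = 1 - 139 = -138)
H = -342/595 (H = (107 + 9)/(-102 - 17) - 2/(-2 - 3) = 116/(-119) - 2/(-5) = 116*(-1/119) - 2*(-1)/5 = -116/119 - 1*(-⅖) = -116/119 + ⅖ = -342/595 ≈ -0.57479)
F = -81768/595 (F = -138 - 1*(-342/595) = -138 + 342/595 = -81768/595 ≈ -137.43)
F² = (-81768/595)² = 6686005824/354025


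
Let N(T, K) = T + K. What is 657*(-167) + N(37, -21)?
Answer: -109703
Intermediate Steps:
N(T, K) = K + T
657*(-167) + N(37, -21) = 657*(-167) + (-21 + 37) = -109719 + 16 = -109703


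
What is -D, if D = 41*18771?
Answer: -769611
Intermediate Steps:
D = 769611
-D = -1*769611 = -769611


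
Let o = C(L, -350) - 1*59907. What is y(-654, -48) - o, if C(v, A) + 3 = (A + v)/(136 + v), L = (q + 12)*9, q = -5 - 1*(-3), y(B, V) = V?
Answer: 6764536/113 ≈ 59863.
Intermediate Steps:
q = -2 (q = -5 + 3 = -2)
L = 90 (L = (-2 + 12)*9 = 10*9 = 90)
C(v, A) = -3 + (A + v)/(136 + v)
o = -6769960/113 (o = (-408 - 350 - 2*90)/(136 + 90) - 1*59907 = (-408 - 350 - 180)/226 - 59907 = (1/226)*(-938) - 59907 = -469/113 - 59907 = -6769960/113 ≈ -59911.)
y(-654, -48) - o = -48 - 1*(-6769960/113) = -48 + 6769960/113 = 6764536/113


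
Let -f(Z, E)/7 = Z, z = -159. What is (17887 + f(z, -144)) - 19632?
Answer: -632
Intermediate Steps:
f(Z, E) = -7*Z
(17887 + f(z, -144)) - 19632 = (17887 - 7*(-159)) - 19632 = (17887 + 1113) - 19632 = 19000 - 19632 = -632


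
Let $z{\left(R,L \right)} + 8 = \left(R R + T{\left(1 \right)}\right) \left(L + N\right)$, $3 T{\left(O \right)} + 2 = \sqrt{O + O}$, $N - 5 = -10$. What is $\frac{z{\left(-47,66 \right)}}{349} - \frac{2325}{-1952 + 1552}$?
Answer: $\frac{6562987}{16752} + \frac{61 \sqrt{2}}{1047} \approx 391.86$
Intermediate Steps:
$N = -5$ ($N = 5 - 10 = -5$)
$T{\left(O \right)} = - \frac{2}{3} + \frac{\sqrt{2} \sqrt{O}}{3}$ ($T{\left(O \right)} = - \frac{2}{3} + \frac{\sqrt{O + O}}{3} = - \frac{2}{3} + \frac{\sqrt{2 O}}{3} = - \frac{2}{3} + \frac{\sqrt{2} \sqrt{O}}{3}$)
$z{\left(R,L \right)} = -8 + \left(-5 + L\right) \left(- \frac{2}{3} + R^{2} + \frac{\sqrt{2}}{3}\right)$ ($z{\left(R,L \right)} = -8 + \left(R R - \left(\frac{2}{3} - \frac{\sqrt{2} \sqrt{1}}{3}\right)\right) \left(L - 5\right) = -8 + \left(R^{2} - \left(\frac{2}{3} - \frac{1}{3} \sqrt{2} \cdot 1\right)\right) \left(-5 + L\right) = -8 + \left(R^{2} - \left(\frac{2}{3} - \frac{\sqrt{2}}{3}\right)\right) \left(-5 + L\right) = -8 + \left(- \frac{2}{3} + R^{2} + \frac{\sqrt{2}}{3}\right) \left(-5 + L\right) = -8 + \left(-5 + L\right) \left(- \frac{2}{3} + R^{2} + \frac{\sqrt{2}}{3}\right)$)
$\frac{z{\left(-47,66 \right)}}{349} - \frac{2325}{-1952 + 1552} = \frac{- \frac{14}{3} - 5 \left(-47\right)^{2} - \frac{5 \sqrt{2}}{3} + 66 \left(-47\right)^{2} - 22 \left(2 - \sqrt{2}\right)}{349} - \frac{2325}{-1952 + 1552} = \left(- \frac{14}{3} - 11045 - \frac{5 \sqrt{2}}{3} + 66 \cdot 2209 - \left(44 - 22 \sqrt{2}\right)\right) \frac{1}{349} - \frac{2325}{-400} = \left(- \frac{14}{3} - 11045 - \frac{5 \sqrt{2}}{3} + 145794 - \left(44 - 22 \sqrt{2}\right)\right) \frac{1}{349} - - \frac{93}{16} = \left(\frac{404101}{3} + \frac{61 \sqrt{2}}{3}\right) \frac{1}{349} + \frac{93}{16} = \left(\frac{404101}{1047} + \frac{61 \sqrt{2}}{1047}\right) + \frac{93}{16} = \frac{6562987}{16752} + \frac{61 \sqrt{2}}{1047}$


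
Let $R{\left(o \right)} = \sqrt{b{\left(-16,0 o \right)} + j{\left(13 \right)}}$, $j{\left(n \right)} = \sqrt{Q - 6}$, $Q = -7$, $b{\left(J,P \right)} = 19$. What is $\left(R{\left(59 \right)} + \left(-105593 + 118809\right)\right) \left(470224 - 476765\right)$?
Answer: $-86445856 - 6541 \sqrt{19 + i \sqrt{13}} \approx -8.6474 \cdot 10^{7} - 2693.3 i$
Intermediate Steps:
$j{\left(n \right)} = i \sqrt{13}$ ($j{\left(n \right)} = \sqrt{-7 - 6} = \sqrt{-13} = i \sqrt{13}$)
$R{\left(o \right)} = \sqrt{19 + i \sqrt{13}}$
$\left(R{\left(59 \right)} + \left(-105593 + 118809\right)\right) \left(470224 - 476765\right) = \left(\sqrt{19 + i \sqrt{13}} + \left(-105593 + 118809\right)\right) \left(470224 - 476765\right) = \left(\sqrt{19 + i \sqrt{13}} + 13216\right) \left(-6541\right) = \left(13216 + \sqrt{19 + i \sqrt{13}}\right) \left(-6541\right) = -86445856 - 6541 \sqrt{19 + i \sqrt{13}}$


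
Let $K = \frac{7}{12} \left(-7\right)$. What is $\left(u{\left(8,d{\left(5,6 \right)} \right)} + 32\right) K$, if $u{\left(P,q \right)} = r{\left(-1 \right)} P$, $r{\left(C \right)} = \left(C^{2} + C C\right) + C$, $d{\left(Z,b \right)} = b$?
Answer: $- \frac{490}{3} \approx -163.33$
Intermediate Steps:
$r{\left(C \right)} = C + 2 C^{2}$ ($r{\left(C \right)} = \left(C^{2} + C^{2}\right) + C = 2 C^{2} + C = C + 2 C^{2}$)
$u{\left(P,q \right)} = P$ ($u{\left(P,q \right)} = - (1 + 2 \left(-1\right)) P = - (1 - 2) P = \left(-1\right) \left(-1\right) P = 1 P = P$)
$K = - \frac{49}{12}$ ($K = 7 \cdot \frac{1}{12} \left(-7\right) = \frac{7}{12} \left(-7\right) = - \frac{49}{12} \approx -4.0833$)
$\left(u{\left(8,d{\left(5,6 \right)} \right)} + 32\right) K = \left(8 + 32\right) \left(- \frac{49}{12}\right) = 40 \left(- \frac{49}{12}\right) = - \frac{490}{3}$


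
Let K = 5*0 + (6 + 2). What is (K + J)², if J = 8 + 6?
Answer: 484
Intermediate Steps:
J = 14
K = 8 (K = 0 + 8 = 8)
(K + J)² = (8 + 14)² = 22² = 484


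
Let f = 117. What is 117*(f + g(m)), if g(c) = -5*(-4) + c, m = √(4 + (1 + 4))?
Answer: 16380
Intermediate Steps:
m = 3 (m = √(4 + 5) = √9 = 3)
g(c) = 20 + c
117*(f + g(m)) = 117*(117 + (20 + 3)) = 117*(117 + 23) = 117*140 = 16380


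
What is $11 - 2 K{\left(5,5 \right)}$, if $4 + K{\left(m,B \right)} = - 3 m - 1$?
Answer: $51$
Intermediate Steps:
$K{\left(m,B \right)} = -5 - 3 m$ ($K{\left(m,B \right)} = -4 - \left(1 + 3 m\right) = -5 - 3 m$)
$11 - 2 K{\left(5,5 \right)} = 11 - 2 \left(-5 - 15\right) = 11 - -40 = 11 + 40 = 51$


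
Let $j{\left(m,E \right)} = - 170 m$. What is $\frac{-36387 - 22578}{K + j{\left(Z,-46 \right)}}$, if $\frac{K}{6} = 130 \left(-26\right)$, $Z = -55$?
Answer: $\frac{11793}{2186} \approx 5.3948$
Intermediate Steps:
$K = -20280$ ($K = 6 \cdot 130 \left(-26\right) = 6 \left(-3380\right) = -20280$)
$\frac{-36387 - 22578}{K + j{\left(Z,-46 \right)}} = \frac{-36387 - 22578}{-20280 - -9350} = - \frac{58965}{-20280 + 9350} = - \frac{58965}{-10930} = \left(-58965\right) \left(- \frac{1}{10930}\right) = \frac{11793}{2186}$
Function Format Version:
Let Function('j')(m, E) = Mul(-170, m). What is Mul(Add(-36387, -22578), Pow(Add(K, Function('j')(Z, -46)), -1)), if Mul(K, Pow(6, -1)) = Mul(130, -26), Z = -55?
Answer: Rational(11793, 2186) ≈ 5.3948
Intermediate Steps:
K = -20280 (K = Mul(6, Mul(130, -26)) = Mul(6, -3380) = -20280)
Mul(Add(-36387, -22578), Pow(Add(K, Function('j')(Z, -46)), -1)) = Mul(Add(-36387, -22578), Pow(Add(-20280, Mul(-170, -55)), -1)) = Mul(-58965, Pow(Add(-20280, 9350), -1)) = Mul(-58965, Pow(-10930, -1)) = Mul(-58965, Rational(-1, 10930)) = Rational(11793, 2186)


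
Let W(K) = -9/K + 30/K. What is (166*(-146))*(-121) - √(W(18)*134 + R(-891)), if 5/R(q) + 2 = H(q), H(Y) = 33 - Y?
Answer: 2932556 - √1196109678/2766 ≈ 2.9325e+6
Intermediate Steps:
W(K) = 21/K
R(q) = 5/(31 - q) (R(q) = 5/(-2 + (33 - q)) = 5/(31 - q))
(166*(-146))*(-121) - √(W(18)*134 + R(-891)) = (166*(-146))*(-121) - √((21/18)*134 - 5/(-31 - 891)) = -24236*(-121) - √((21*(1/18))*134 - 5/(-922)) = 2932556 - √((7/6)*134 - 5*(-1/922)) = 2932556 - √(469/3 + 5/922) = 2932556 - √(432433/2766) = 2932556 - √1196109678/2766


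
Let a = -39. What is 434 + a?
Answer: 395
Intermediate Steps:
434 + a = 434 - 39 = 395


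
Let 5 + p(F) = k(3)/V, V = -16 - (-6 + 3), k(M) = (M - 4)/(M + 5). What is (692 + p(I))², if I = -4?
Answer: 5104959601/10816 ≈ 4.7198e+5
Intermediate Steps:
k(M) = (-4 + M)/(5 + M)
V = -13 (V = -16 - 1*(-3) = -16 + 3 = -13)
p(F) = -519/104 (p(F) = -5 + ((-4 + 3)/(5 + 3))/(-13) = -5 + (-1/8)*(-1/13) = -5 + ((⅛)*(-1))*(-1/13) = -5 - ⅛*(-1/13) = -5 + 1/104 = -519/104)
(692 + p(I))² = (692 - 519/104)² = (71449/104)² = 5104959601/10816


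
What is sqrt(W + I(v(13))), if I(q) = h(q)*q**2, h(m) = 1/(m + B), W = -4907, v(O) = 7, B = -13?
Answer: I*sqrt(176946)/6 ≈ 70.108*I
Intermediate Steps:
h(m) = 1/(-13 + m) (h(m) = 1/(m - 13) = 1/(-13 + m))
I(q) = q**2/(-13 + q)
sqrt(W + I(v(13))) = sqrt(-4907 + 7**2/(-13 + 7)) = sqrt(-4907 + 49/(-6)) = sqrt(-4907 + 49*(-1/6)) = sqrt(-4907 - 49/6) = sqrt(-29491/6) = I*sqrt(176946)/6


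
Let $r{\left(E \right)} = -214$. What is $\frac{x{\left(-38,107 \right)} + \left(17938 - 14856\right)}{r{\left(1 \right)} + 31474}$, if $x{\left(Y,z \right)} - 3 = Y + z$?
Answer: $\frac{1577}{15630} \approx 0.1009$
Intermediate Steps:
$x{\left(Y,z \right)} = 3 + Y + z$ ($x{\left(Y,z \right)} = 3 + \left(Y + z\right) = 3 + Y + z$)
$\frac{x{\left(-38,107 \right)} + \left(17938 - 14856\right)}{r{\left(1 \right)} + 31474} = \frac{\left(3 - 38 + 107\right) + \left(17938 - 14856\right)}{-214 + 31474} = \frac{72 + \left(17938 - 14856\right)}{31260} = \left(72 + 3082\right) \frac{1}{31260} = 3154 \cdot \frac{1}{31260} = \frac{1577}{15630}$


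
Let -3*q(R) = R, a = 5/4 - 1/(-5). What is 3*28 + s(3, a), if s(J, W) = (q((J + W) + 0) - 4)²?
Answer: 410641/3600 ≈ 114.07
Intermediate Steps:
a = 29/20 (a = 5*(¼) - 1*(-⅕) = 5/4 + ⅕ = 29/20 ≈ 1.4500)
q(R) = -R/3
s(J, W) = (-4 - J/3 - W/3)² (s(J, W) = (-((J + W) + 0)/3 - 4)² = (-(J + W)/3 - 4)² = ((-J/3 - W/3) - 4)² = (-4 - J/3 - W/3)²)
3*28 + s(3, a) = 3*28 + (12 + 3 + 29/20)²/9 = 84 + (329/20)²/9 = 84 + (⅑)*(108241/400) = 84 + 108241/3600 = 410641/3600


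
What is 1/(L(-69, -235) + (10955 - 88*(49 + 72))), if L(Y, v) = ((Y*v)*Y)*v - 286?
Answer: 1/262926246 ≈ 3.8034e-9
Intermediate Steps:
L(Y, v) = -286 + Y**2*v**2 (L(Y, v) = (v*Y**2)*v - 286 = Y**2*v**2 - 286 = -286 + Y**2*v**2)
1/(L(-69, -235) + (10955 - 88*(49 + 72))) = 1/((-286 + (-69)**2*(-235)**2) + (10955 - 88*(49 + 72))) = 1/((-286 + 4761*55225) + (10955 - 88*121)) = 1/((-286 + 262926225) + (10955 - 1*10648)) = 1/(262925939 + (10955 - 10648)) = 1/(262925939 + 307) = 1/262926246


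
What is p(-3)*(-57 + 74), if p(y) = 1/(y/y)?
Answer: 17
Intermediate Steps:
p(y) = 1 (p(y) = 1/1 = 1)
p(-3)*(-57 + 74) = 1*(-57 + 74) = 1*17 = 17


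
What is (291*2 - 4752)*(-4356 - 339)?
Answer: 19578150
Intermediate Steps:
(291*2 - 4752)*(-4356 - 339) = (582 - 4752)*(-4695) = -4170*(-4695) = 19578150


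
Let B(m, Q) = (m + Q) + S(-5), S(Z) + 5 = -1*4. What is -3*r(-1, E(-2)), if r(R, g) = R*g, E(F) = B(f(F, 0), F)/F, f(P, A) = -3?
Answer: 21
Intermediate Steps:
S(Z) = -9 (S(Z) = -5 - 1*4 = -5 - 4 = -9)
B(m, Q) = -9 + Q + m (B(m, Q) = (m + Q) - 9 = (Q + m) - 9 = -9 + Q + m)
E(F) = (-12 + F)/F (E(F) = (-9 + F - 3)/F = (-12 + F)/F)
-3*r(-1, E(-2)) = -(-3)*(-12 - 2)/(-2) = -(-3)*(-½*(-14)) = -(-3)*7 = -3*(-7) = 21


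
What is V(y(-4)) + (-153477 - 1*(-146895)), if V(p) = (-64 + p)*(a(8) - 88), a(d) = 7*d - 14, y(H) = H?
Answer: -3454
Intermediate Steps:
a(d) = -14 + 7*d
V(p) = 2944 - 46*p (V(p) = (-64 + p)*((-14 + 7*8) - 88) = (-64 + p)*((-14 + 56) - 88) = (-64 + p)*(42 - 88) = (-64 + p)*(-46) = 2944 - 46*p)
V(y(-4)) + (-153477 - 1*(-146895)) = (2944 - 46*(-4)) + (-153477 - 1*(-146895)) = (2944 + 184) + (-153477 + 146895) = 3128 - 6582 = -3454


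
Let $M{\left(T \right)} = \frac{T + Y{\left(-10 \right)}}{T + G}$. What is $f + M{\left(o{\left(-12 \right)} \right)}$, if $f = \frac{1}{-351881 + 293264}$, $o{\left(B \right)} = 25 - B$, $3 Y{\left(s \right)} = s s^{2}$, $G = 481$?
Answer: $- \frac{2481527}{4337658} \approx -0.57209$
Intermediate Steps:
$Y{\left(s \right)} = \frac{s^{3}}{3}$ ($Y{\left(s \right)} = \frac{s s^{2}}{3} = \frac{s^{3}}{3}$)
$M{\left(T \right)} = \frac{- \frac{1000}{3} + T}{481 + T}$ ($M{\left(T \right)} = \frac{T + \frac{\left(-10\right)^{3}}{3}}{T + 481} = \frac{T + \frac{1}{3} \left(-1000\right)}{481 + T} = \frac{T - \frac{1000}{3}}{481 + T} = \frac{- \frac{1000}{3} + T}{481 + T}$)
$f = - \frac{1}{58617}$ ($f = \frac{1}{-58617} = - \frac{1}{58617} \approx -1.706 \cdot 10^{-5}$)
$f + M{\left(o{\left(-12 \right)} \right)} = - \frac{1}{58617} + \frac{- \frac{1000}{3} + \left(25 - -12\right)}{481 + \left(25 - -12\right)} = - \frac{1}{58617} + \frac{- \frac{1000}{3} + \left(25 + 12\right)}{481 + \left(25 + 12\right)} = - \frac{1}{58617} + \frac{- \frac{1000}{3} + 37}{481 + 37} = - \frac{1}{58617} + \frac{1}{518} \left(- \frac{889}{3}\right) = - \frac{1}{58617} - \frac{127}{222} = - \frac{2481527}{4337658}$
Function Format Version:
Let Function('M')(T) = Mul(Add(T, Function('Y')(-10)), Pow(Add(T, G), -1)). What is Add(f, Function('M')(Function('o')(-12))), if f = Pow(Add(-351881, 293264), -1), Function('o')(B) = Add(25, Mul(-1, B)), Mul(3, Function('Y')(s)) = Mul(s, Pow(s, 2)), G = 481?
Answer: Rational(-2481527, 4337658) ≈ -0.57209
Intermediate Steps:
Function('Y')(s) = Mul(Rational(1, 3), Pow(s, 3)) (Function('Y')(s) = Mul(Rational(1, 3), Mul(s, Pow(s, 2))) = Mul(Rational(1, 3), Pow(s, 3)))
Function('M')(T) = Mul(Pow(Add(481, T), -1), Add(Rational(-1000, 3), T)) (Function('M')(T) = Mul(Add(T, Mul(Rational(1, 3), Pow(-10, 3))), Pow(Add(T, 481), -1)) = Mul(Add(T, Mul(Rational(1, 3), -1000)), Pow(Add(481, T), -1)) = Mul(Add(T, Rational(-1000, 3)), Pow(Add(481, T), -1)) = Mul(Add(Rational(-1000, 3), T), Pow(Add(481, T), -1)) = Mul(Pow(Add(481, T), -1), Add(Rational(-1000, 3), T)))
f = Rational(-1, 58617) (f = Pow(-58617, -1) = Rational(-1, 58617) ≈ -1.7060e-5)
Add(f, Function('M')(Function('o')(-12))) = Add(Rational(-1, 58617), Mul(Pow(Add(481, Add(25, Mul(-1, -12))), -1), Add(Rational(-1000, 3), Add(25, Mul(-1, -12))))) = Add(Rational(-1, 58617), Mul(Pow(Add(481, Add(25, 12)), -1), Add(Rational(-1000, 3), Add(25, 12)))) = Add(Rational(-1, 58617), Mul(Pow(Add(481, 37), -1), Add(Rational(-1000, 3), 37))) = Add(Rational(-1, 58617), Mul(Pow(518, -1), Rational(-889, 3))) = Add(Rational(-1, 58617), Mul(Rational(1, 518), Rational(-889, 3))) = Add(Rational(-1, 58617), Rational(-127, 222)) = Rational(-2481527, 4337658)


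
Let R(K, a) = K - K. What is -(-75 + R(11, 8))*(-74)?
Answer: -5550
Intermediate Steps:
R(K, a) = 0
-(-75 + R(11, 8))*(-74) = -(-75 + 0)*(-74) = -(-75)*(-74) = -1*5550 = -5550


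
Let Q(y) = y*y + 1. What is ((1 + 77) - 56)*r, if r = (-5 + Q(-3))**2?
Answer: 550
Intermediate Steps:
Q(y) = 1 + y**2 (Q(y) = y**2 + 1 = 1 + y**2)
r = 25 (r = (-5 + (1 + (-3)**2))**2 = (-5 + (1 + 9))**2 = (-5 + 10)**2 = 5**2 = 25)
((1 + 77) - 56)*r = ((1 + 77) - 56)*25 = (78 - 56)*25 = 22*25 = 550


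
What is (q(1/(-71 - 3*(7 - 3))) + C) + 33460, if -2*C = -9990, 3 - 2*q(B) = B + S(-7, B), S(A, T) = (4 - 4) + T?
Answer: 6383781/166 ≈ 38457.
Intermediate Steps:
S(A, T) = T (S(A, T) = 0 + T = T)
q(B) = 3/2 - B (q(B) = 3/2 - (B + B)/2 = 3/2 - B)
C = 4995 (C = -1/2*(-9990) = 4995)
(q(1/(-71 - 3*(7 - 3))) + C) + 33460 = ((3/2 - 1/(-71 - 3*(7 - 3))) + 4995) + 33460 = ((3/2 - 1/(-71 - 3*4)) + 4995) + 33460 = ((3/2 - 1/(-71 - 12)) + 4995) + 33460 = ((3/2 - 1/(-83)) + 4995) + 33460 = ((3/2 - 1*(-1/83)) + 4995) + 33460 = ((3/2 + 1/83) + 4995) + 33460 = (251/166 + 4995) + 33460 = 829421/166 + 33460 = 6383781/166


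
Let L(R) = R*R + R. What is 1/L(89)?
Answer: 1/8010 ≈ 0.00012484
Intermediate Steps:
L(R) = R + R**2 (L(R) = R**2 + R = R + R**2)
1/L(89) = 1/(89*(1 + 89)) = 1/(89*90) = 1/8010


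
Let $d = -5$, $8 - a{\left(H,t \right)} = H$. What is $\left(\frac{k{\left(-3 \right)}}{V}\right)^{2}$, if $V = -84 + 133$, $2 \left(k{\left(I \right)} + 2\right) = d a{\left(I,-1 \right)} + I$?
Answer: $\frac{961}{2401} \approx 0.40025$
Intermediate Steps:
$a{\left(H,t \right)} = 8 - H$
$k{\left(I \right)} = -22 + 3 I$ ($k{\left(I \right)} = -2 + \frac{- 5 \left(8 - I\right) + I}{2} = -2 + \frac{\left(-40 + 5 I\right) + I}{2} = -2 + \frac{-40 + 6 I}{2} = -2 + \left(-20 + 3 I\right) = -22 + 3 I$)
$V = 49$
$\left(\frac{k{\left(-3 \right)}}{V}\right)^{2} = \left(\frac{-22 + 3 \left(-3\right)}{49}\right)^{2} = \left(\left(-22 - 9\right) \frac{1}{49}\right)^{2} = \left(\left(-31\right) \frac{1}{49}\right)^{2} = \left(- \frac{31}{49}\right)^{2} = \frac{961}{2401}$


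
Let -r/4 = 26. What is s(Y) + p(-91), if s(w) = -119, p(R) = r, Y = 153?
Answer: -223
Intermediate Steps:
r = -104 (r = -4*26 = -104)
p(R) = -104
s(Y) + p(-91) = -119 - 104 = -223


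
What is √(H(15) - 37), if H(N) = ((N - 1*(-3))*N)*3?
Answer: √773 ≈ 27.803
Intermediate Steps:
H(N) = 3*N*(3 + N) (H(N) = ((N + 3)*N)*3 = ((3 + N)*N)*3 = (N*(3 + N))*3 = 3*N*(3 + N))
√(H(15) - 37) = √(3*15*(3 + 15) - 37) = √(3*15*18 - 37) = √(810 - 37) = √773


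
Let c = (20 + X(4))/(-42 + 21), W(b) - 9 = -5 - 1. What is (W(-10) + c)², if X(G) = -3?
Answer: 2116/441 ≈ 4.7982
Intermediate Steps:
W(b) = 3 (W(b) = 9 + (-5 - 1) = 9 - 6 = 3)
c = -17/21 (c = (20 - 3)/(-42 + 21) = 17/(-21) = 17*(-1/21) = -17/21 ≈ -0.80952)
(W(-10) + c)² = (3 - 17/21)² = (46/21)² = 2116/441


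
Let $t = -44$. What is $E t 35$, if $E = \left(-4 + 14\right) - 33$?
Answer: $35420$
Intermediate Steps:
$E = -23$ ($E = 10 - 33 = -23$)
$E t 35 = \left(-23\right) \left(-44\right) 35 = 1012 \cdot 35 = 35420$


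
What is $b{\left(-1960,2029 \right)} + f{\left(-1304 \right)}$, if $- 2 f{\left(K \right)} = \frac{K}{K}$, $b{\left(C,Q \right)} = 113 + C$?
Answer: $- \frac{3695}{2} \approx -1847.5$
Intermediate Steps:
$f{\left(K \right)} = - \frac{1}{2}$ ($f{\left(K \right)} = - \frac{K \frac{1}{K}}{2} = \left(- \frac{1}{2}\right) 1 = - \frac{1}{2}$)
$b{\left(-1960,2029 \right)} + f{\left(-1304 \right)} = \left(113 - 1960\right) - \frac{1}{2} = -1847 - \frac{1}{2} = - \frac{3695}{2}$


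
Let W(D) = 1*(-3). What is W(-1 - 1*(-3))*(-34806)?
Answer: 104418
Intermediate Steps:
W(D) = -3
W(-1 - 1*(-3))*(-34806) = -3*(-34806) = 104418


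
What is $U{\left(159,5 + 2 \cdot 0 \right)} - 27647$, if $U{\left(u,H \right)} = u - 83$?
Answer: $-27571$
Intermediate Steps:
$U{\left(u,H \right)} = -83 + u$
$U{\left(159,5 + 2 \cdot 0 \right)} - 27647 = \left(-83 + 159\right) - 27647 = 76 - 27647 = -27571$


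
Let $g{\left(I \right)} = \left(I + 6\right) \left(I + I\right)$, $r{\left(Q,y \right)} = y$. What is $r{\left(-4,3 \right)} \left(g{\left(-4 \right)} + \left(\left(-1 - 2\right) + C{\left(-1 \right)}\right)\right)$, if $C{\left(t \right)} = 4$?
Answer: $-45$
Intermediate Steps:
$g{\left(I \right)} = 2 I \left(6 + I\right)$ ($g{\left(I \right)} = \left(6 + I\right) 2 I = 2 I \left(6 + I\right)$)
$r{\left(-4,3 \right)} \left(g{\left(-4 \right)} + \left(\left(-1 - 2\right) + C{\left(-1 \right)}\right)\right) = 3 \left(2 \left(-4\right) \left(6 - 4\right) + \left(\left(-1 - 2\right) + 4\right)\right) = 3 \left(2 \left(-4\right) 2 + \left(-3 + 4\right)\right) = 3 \left(-16 + 1\right) = 3 \left(-15\right) = -45$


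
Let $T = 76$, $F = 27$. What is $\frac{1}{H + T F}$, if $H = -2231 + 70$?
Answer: $- \frac{1}{109} \approx -0.0091743$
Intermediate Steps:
$H = -2161$
$\frac{1}{H + T F} = \frac{1}{-2161 + 76 \cdot 27} = \frac{1}{-2161 + 2052} = \frac{1}{-109} = - \frac{1}{109}$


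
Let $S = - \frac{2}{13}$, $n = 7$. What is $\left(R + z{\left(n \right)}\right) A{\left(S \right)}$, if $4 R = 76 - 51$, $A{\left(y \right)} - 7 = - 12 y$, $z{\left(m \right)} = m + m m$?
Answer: $\frac{28635}{52} \approx 550.67$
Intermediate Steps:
$S = - \frac{2}{13}$ ($S = \left(-2\right) \frac{1}{13} = - \frac{2}{13} \approx -0.15385$)
$z{\left(m \right)} = m + m^{2}$
$A{\left(y \right)} = 7 - 12 y$
$R = \frac{25}{4}$ ($R = \frac{76 - 51}{4} = \frac{1}{4} \cdot 25 = \frac{25}{4} \approx 6.25$)
$\left(R + z{\left(n \right)}\right) A{\left(S \right)} = \left(\frac{25}{4} + 7 \left(1 + 7\right)\right) \left(7 - - \frac{24}{13}\right) = \left(\frac{25}{4} + 7 \cdot 8\right) \left(7 + \frac{24}{13}\right) = \left(\frac{25}{4} + 56\right) \frac{115}{13} = \frac{249}{4} \cdot \frac{115}{13} = \frac{28635}{52}$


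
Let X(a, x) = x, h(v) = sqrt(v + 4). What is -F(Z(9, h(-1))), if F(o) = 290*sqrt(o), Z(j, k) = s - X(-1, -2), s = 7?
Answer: -870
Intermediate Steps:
h(v) = sqrt(4 + v)
Z(j, k) = 9 (Z(j, k) = 7 - 1*(-2) = 7 + 2 = 9)
-F(Z(9, h(-1))) = -290*sqrt(9) = -290*3 = -1*870 = -870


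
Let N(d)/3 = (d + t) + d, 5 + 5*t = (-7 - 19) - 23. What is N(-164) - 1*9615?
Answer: -53157/5 ≈ -10631.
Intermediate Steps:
t = -54/5 (t = -1 + ((-7 - 19) - 23)/5 = -1 + (-26 - 23)/5 = -1 + (⅕)*(-49) = -1 - 49/5 = -54/5 ≈ -10.800)
N(d) = -162/5 + 6*d (N(d) = 3*((d - 54/5) + d) = 3*((-54/5 + d) + d) = 3*(-54/5 + 2*d) = -162/5 + 6*d)
N(-164) - 1*9615 = (-162/5 + 6*(-164)) - 1*9615 = (-162/5 - 984) - 9615 = -5082/5 - 9615 = -53157/5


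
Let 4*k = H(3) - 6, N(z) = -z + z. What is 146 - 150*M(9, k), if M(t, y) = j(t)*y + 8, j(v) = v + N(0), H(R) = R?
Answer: -83/2 ≈ -41.500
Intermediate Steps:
N(z) = 0
j(v) = v (j(v) = v + 0 = v)
k = -3/4 (k = (3 - 6)/4 = (1/4)*(-3) = -3/4 ≈ -0.75000)
M(t, y) = 8 + t*y (M(t, y) = t*y + 8 = 8 + t*y)
146 - 150*M(9, k) = 146 - 150*(8 + 9*(-3/4)) = 146 - 150*(8 - 27/4) = 146 - 150*5/4 = 146 - 375/2 = -83/2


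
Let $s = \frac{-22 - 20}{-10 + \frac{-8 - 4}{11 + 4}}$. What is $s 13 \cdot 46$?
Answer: $\frac{20930}{9} \approx 2325.6$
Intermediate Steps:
$s = \frac{35}{9}$ ($s = - \frac{42}{-10 - \frac{12}{15}} = - \frac{42}{-10 - \frac{4}{5}} = - \frac{42}{- \frac{54}{5}} = \left(-42\right) \left(- \frac{5}{54}\right) = \frac{35}{9} \approx 3.8889$)
$s 13 \cdot 46 = \frac{35}{9} \cdot 13 \cdot 46 = \frac{455}{9} \cdot 46 = \frac{20930}{9}$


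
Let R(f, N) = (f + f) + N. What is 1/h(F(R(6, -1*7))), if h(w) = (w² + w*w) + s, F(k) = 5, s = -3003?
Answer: -1/2953 ≈ -0.00033864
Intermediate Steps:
R(f, N) = N + 2*f (R(f, N) = 2*f + N = N + 2*f)
h(w) = -3003 + 2*w² (h(w) = (w² + w*w) - 3003 = (w² + w²) - 3003 = 2*w² - 3003 = -3003 + 2*w²)
1/h(F(R(6, -1*7))) = 1/(-3003 + 2*5²) = 1/(-3003 + 2*25) = 1/(-3003 + 50) = 1/(-2953) = -1/2953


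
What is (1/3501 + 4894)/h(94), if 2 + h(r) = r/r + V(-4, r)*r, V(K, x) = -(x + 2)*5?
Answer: -17133895/157968621 ≈ -0.10846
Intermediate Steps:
V(K, x) = -10 - 5*x (V(K, x) = -(2 + x)*5 = -(10 + 5*x) = -10 - 5*x)
h(r) = -1 + r*(-10 - 5*r) (h(r) = -2 + (r/r + (-10 - 5*r)*r) = -2 + (1 + r*(-10 - 5*r)) = -1 + r*(-10 - 5*r))
(1/3501 + 4894)/h(94) = (1/3501 + 4894)/(-1 - 5*94*(2 + 94)) = (1/3501 + 4894)/(-1 - 5*94*96) = 17133895/(3501*(-1 - 45120)) = (17133895/3501)/(-45121) = (17133895/3501)*(-1/45121) = -17133895/157968621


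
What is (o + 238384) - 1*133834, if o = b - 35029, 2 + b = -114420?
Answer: -44901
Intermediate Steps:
b = -114422 (b = -2 - 114420 = -114422)
o = -149451 (o = -114422 - 35029 = -149451)
(o + 238384) - 1*133834 = (-149451 + 238384) - 1*133834 = 88933 - 133834 = -44901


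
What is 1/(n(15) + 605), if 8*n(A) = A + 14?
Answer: 8/4869 ≈ 0.0016430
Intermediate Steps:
n(A) = 7/4 + A/8 (n(A) = (A + 14)/8 = (14 + A)/8 = 7/4 + A/8)
1/(n(15) + 605) = 1/((7/4 + (⅛)*15) + 605) = 1/((7/4 + 15/8) + 605) = 1/(29/8 + 605) = 1/(4869/8) = 8/4869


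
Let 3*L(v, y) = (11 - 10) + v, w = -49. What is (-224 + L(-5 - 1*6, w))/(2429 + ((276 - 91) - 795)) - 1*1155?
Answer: -6303517/5457 ≈ -1155.1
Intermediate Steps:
L(v, y) = ⅓ + v/3 (L(v, y) = ((11 - 10) + v)/3 = (1 + v)/3 = ⅓ + v/3)
(-224 + L(-5 - 1*6, w))/(2429 + ((276 - 91) - 795)) - 1*1155 = (-224 + (⅓ + (-5 - 1*6)/3))/(2429 + ((276 - 91) - 795)) - 1*1155 = (-224 + (⅓ + (-5 - 6)/3))/(2429 + (185 - 795)) - 1155 = (-224 + (⅓ + (⅓)*(-11)))/(2429 - 610) - 1155 = (-224 + (⅓ - 11/3))/1819 - 1155 = (-224 - 10/3)*(1/1819) - 1155 = -682/3*1/1819 - 1155 = -682/5457 - 1155 = -6303517/5457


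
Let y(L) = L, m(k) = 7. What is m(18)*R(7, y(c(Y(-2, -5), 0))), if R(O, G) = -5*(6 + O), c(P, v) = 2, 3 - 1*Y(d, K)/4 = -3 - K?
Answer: -455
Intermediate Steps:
Y(d, K) = 24 + 4*K (Y(d, K) = 12 - 4*(-3 - K) = 12 + (12 + 4*K) = 24 + 4*K)
R(O, G) = -30 - 5*O
m(18)*R(7, y(c(Y(-2, -5), 0))) = 7*(-30 - 5*7) = 7*(-30 - 35) = 7*(-65) = -455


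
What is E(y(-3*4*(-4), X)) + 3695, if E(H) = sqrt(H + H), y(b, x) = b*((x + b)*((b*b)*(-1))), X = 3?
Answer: 3695 + 576*I*sqrt(34) ≈ 3695.0 + 3358.6*I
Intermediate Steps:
y(b, x) = -b**3*(b + x) (y(b, x) = b*((b + x)*(b**2*(-1))) = b*((b + x)*(-b**2)) = b*(-b**2*(b + x)) = -b**3*(b + x))
E(H) = sqrt(2)*sqrt(H) (E(H) = sqrt(2*H) = sqrt(2)*sqrt(H))
E(y(-3*4*(-4), X)) + 3695 = sqrt(2)*sqrt((-3*4*(-4))**3*(-(-3*4)*(-4) - 1*3)) + 3695 = sqrt(2)*sqrt((-12*(-4))**3*(-(-12)*(-4) - 3)) + 3695 = sqrt(2)*sqrt(48**3*(-1*48 - 3)) + 3695 = sqrt(2)*sqrt(110592*(-48 - 3)) + 3695 = sqrt(2)*sqrt(110592*(-51)) + 3695 = sqrt(2)*sqrt(-5640192) + 3695 = sqrt(2)*(576*I*sqrt(17)) + 3695 = 576*I*sqrt(34) + 3695 = 3695 + 576*I*sqrt(34)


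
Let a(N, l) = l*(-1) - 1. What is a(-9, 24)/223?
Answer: -25/223 ≈ -0.11211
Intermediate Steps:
a(N, l) = -1 - l (a(N, l) = -l - 1 = -1 - l)
a(-9, 24)/223 = (-1 - 1*24)/223 = (-1 - 24)*(1/223) = -25*1/223 = -25/223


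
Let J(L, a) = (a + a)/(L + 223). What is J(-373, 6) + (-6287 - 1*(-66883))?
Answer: 1514898/25 ≈ 60596.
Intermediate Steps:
J(L, a) = 2*a/(223 + L) (J(L, a) = (2*a)/(223 + L) = 2*a/(223 + L))
J(-373, 6) + (-6287 - 1*(-66883)) = 2*6/(223 - 373) + (-6287 - 1*(-66883)) = 2*6/(-150) + (-6287 + 66883) = 2*6*(-1/150) + 60596 = -2/25 + 60596 = 1514898/25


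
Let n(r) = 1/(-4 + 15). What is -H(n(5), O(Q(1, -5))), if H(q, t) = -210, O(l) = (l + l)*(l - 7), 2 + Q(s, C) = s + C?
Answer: 210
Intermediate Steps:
Q(s, C) = -2 + C + s (Q(s, C) = -2 + (s + C) = -2 + (C + s) = -2 + C + s)
n(r) = 1/11
O(l) = 2*l*(-7 + l) (O(l) = (2*l)*(-7 + l) = 2*l*(-7 + l))
-H(n(5), O(Q(1, -5))) = -1*(-210) = 210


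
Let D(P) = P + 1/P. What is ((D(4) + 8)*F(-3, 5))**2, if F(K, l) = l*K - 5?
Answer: 60025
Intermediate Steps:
F(K, l) = -5 + K*l (F(K, l) = K*l - 5 = -5 + K*l)
D(P) = P + 1/P
((D(4) + 8)*F(-3, 5))**2 = (((4 + 1/4) + 8)*(-5 - 3*5))**2 = (((4 + 1/4) + 8)*(-5 - 15))**2 = ((17/4 + 8)*(-20))**2 = ((49/4)*(-20))**2 = (-245)**2 = 60025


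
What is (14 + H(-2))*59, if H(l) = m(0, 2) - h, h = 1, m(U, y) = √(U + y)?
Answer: 767 + 59*√2 ≈ 850.44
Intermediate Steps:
H(l) = -1 + √2 (H(l) = √(0 + 2) - 1*1 = √2 - 1 = -1 + √2)
(14 + H(-2))*59 = (14 + (-1 + √2))*59 = (13 + √2)*59 = 767 + 59*√2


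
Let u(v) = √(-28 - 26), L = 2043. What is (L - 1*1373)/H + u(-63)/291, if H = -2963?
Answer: -670/2963 + I*√6/97 ≈ -0.22612 + 0.025252*I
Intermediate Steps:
u(v) = 3*I*√6 (u(v) = √(-54) = 3*I*√6)
(L - 1*1373)/H + u(-63)/291 = (2043 - 1*1373)/(-2963) + (3*I*√6)/291 = (2043 - 1373)*(-1/2963) + (3*I*√6)*(1/291) = 670*(-1/2963) + I*√6/97 = -670/2963 + I*√6/97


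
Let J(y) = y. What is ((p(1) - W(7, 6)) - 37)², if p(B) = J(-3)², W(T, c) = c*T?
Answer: 4900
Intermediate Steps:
W(T, c) = T*c
p(B) = 9 (p(B) = (-3)² = 9)
((p(1) - W(7, 6)) - 37)² = ((9 - 7*6) - 37)² = ((9 - 1*42) - 37)² = ((9 - 42) - 37)² = (-33 - 37)² = (-70)² = 4900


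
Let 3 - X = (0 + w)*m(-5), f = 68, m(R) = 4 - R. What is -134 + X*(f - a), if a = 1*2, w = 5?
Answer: -2906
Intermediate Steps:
a = 2
X = -42 (X = 3 - (0 + 5)*(4 - 1*(-5)) = 3 - 5*(4 + 5) = 3 - 5*9 = 3 - 1*45 = 3 - 45 = -42)
-134 + X*(f - a) = -134 - 42*(68 - 1*2) = -134 - 42*(68 - 2) = -134 - 42*66 = -134 - 2772 = -2906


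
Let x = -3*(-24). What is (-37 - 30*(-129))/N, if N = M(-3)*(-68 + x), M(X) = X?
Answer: -3833/12 ≈ -319.42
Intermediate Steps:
x = 72
N = -12 (N = -3*(-68 + 72) = -3*4 = -12)
(-37 - 30*(-129))/N = (-37 - 30*(-129))/(-12) = (-37 + 3870)*(-1/12) = 3833*(-1/12) = -3833/12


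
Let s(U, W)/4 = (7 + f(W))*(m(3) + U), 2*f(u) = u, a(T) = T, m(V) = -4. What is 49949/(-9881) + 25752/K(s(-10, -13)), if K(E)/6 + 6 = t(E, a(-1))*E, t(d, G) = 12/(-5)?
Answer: 98380933/1511793 ≈ 65.076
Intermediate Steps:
f(u) = u/2
s(U, W) = 4*(-4 + U)*(7 + W/2) (s(U, W) = 4*((7 + W/2)*(-4 + U)) = 4*((-4 + U)*(7 + W/2)) = 4*(-4 + U)*(7 + W/2))
t(d, G) = -12/5 (t(d, G) = 12*(-⅕) = -12/5)
K(E) = -36 - 72*E/5 (K(E) = -36 + 6*(-12*E/5) = -36 - 72*E/5)
49949/(-9881) + 25752/K(s(-10, -13)) = 49949/(-9881) + 25752/(-36 - 72*(-112 - 8*(-13) + 28*(-10) + 2*(-10)*(-13))/5) = 49949*(-1/9881) + 25752/(-36 - 72*(-112 + 104 - 280 + 260)/5) = -49949/9881 + 25752/(-36 - 72/5*(-28)) = -49949/9881 + 25752/(-36 + 2016/5) = -49949/9881 + 25752/(1836/5) = -49949/9881 + 25752*(5/1836) = -49949/9881 + 10730/153 = 98380933/1511793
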